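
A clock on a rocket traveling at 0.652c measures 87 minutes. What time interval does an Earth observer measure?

Proper time Δt₀ = 87 minutes
γ = 1/√(1 - 0.652²) = 1.3189
Δt = γΔt₀ = 1.3189 × 87 = 114.7 minutes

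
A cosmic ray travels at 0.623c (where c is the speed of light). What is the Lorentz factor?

v/c = 0.623, so (v/c)² = 0.388129
1 - (v/c)² = 0.611871
γ = 1/√(0.611871) = 1.278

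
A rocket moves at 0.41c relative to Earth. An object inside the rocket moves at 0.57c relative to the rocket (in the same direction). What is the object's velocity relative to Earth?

u = (u' + v)/(1 + u'v/c²)
Numerator: 0.57 + 0.41 = 0.98
Denominator: 1 + 0.2337 = 1.2337
u = 0.98/1.2337 = 0.7944c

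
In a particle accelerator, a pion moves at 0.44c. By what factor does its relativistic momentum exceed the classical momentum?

p_rel = γmv, p_class = mv
Ratio = γ = 1/√(1 - 0.44²)
= 1/√(0.8064) = 1.114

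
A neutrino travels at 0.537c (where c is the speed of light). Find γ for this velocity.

v/c = 0.537, so (v/c)² = 0.288369
1 - (v/c)² = 0.711631
γ = 1/√(0.711631) = 1.185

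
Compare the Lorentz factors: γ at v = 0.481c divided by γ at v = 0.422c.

γ₁ = 1/√(1 - 0.481²) = 1.141
γ₂ = 1/√(1 - 0.422²) = 1.103
γ₁/γ₂ = 1.141/1.103 = 1.034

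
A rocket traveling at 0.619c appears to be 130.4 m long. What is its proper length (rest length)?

Contracted length L = 130.4 m
γ = 1/√(1 - 0.619²) = 1.273
L₀ = γL = 1.273 × 130.4 = 166.0 m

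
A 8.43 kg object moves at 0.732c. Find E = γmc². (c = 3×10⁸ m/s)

γ = 1/√(1 - 0.732²) = 1.468
mc² = 8.43 × (3×10⁸)² = 7.587×10¹⁷ J
E = γmc² = 1.468 × 7.587×10¹⁷ = 1.114×10¹⁸ J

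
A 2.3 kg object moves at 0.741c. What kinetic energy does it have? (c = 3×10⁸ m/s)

γ = 1/√(1 - 0.741²) = 1.4892
γ - 1 = 0.4892
KE = (γ-1)mc² = 0.4892 × 2.3 × (3×10⁸)² = 1.013×10¹⁷ J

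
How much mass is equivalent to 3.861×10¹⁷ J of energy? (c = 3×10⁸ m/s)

From E = mc², we get m = E/c²
c² = (3×10⁸)² = 9×10¹⁶ m²/s²
m = 3.861×10¹⁷ / 9×10¹⁶ = 4.290 kg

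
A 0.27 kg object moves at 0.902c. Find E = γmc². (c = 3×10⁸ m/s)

γ = 1/√(1 - 0.902²) = 2.316
mc² = 0.27 × (3×10⁸)² = 2.430×10¹⁶ J
E = γmc² = 2.316 × 2.430×10¹⁶ = 5.628×10¹⁶ J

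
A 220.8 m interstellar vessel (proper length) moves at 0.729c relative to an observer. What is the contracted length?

Proper length L₀ = 220.8 m
γ = 1/√(1 - 0.729²) = 1.461
L = L₀/γ = 220.8/1.461 = 151.1 m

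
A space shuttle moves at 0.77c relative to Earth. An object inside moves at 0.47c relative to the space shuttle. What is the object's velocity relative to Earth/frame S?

u = (u' + v)/(1 + u'v/c²)
Numerator: 0.47 + 0.77 = 1.24
Denominator: 1 + 0.3619 = 1.3619
u = 1.24/1.3619 = 0.9105c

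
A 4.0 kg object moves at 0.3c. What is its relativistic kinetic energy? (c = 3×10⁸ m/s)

γ = 1/√(1 - 0.3²) = 1.04828
γ - 1 = 0.04828
KE = (γ-1)mc² = 0.04828 × 4.0 × (3×10⁸)² = 1.738×10¹⁶ J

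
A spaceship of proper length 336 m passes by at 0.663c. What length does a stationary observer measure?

Proper length L₀ = 336 m
γ = 1/√(1 - 0.663²) = 1.336
L = L₀/γ = 336/1.336 = 251.5 m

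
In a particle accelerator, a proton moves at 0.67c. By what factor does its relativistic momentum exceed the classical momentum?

p_rel = γmv, p_class = mv
Ratio = γ = 1/√(1 - 0.67²)
= 1/√(0.5511) = 1.347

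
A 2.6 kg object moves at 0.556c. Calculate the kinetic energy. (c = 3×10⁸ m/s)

γ = 1/√(1 - 0.556²) = 1.2031
γ - 1 = 0.2031
KE = (γ-1)mc² = 0.2031 × 2.6 × (3×10⁸)² = 4.753×10¹⁶ J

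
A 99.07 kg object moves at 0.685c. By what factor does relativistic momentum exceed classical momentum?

p_rel = γmv, p_class = mv
Ratio = γ = 1/√(1 - 0.685²) = 1.373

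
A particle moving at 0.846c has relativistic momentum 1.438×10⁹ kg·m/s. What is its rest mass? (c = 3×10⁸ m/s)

γ = 1/√(1 - 0.846²) = 1.8755
v = 0.846 × 3×10⁸ = 2.538×10⁸ m/s
m = p/(γv) = 1.438×10⁹/(1.8755 × 2.538×10⁸) = 3.021 kg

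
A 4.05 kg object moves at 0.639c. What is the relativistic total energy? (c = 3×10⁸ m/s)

γ = 1/√(1 - 0.639²) = 1.300
mc² = 4.05 × (3×10⁸)² = 3.645×10¹⁷ J
E = γmc² = 1.300 × 3.645×10¹⁷ = 4.739×10¹⁷ J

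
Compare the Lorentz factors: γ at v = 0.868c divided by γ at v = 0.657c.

γ₁ = 1/√(1 - 0.868²) = 2.0138
γ₂ = 1/√(1 - 0.657²) = 1.3265
γ₁/γ₂ = 2.0138/1.3265 = 1.518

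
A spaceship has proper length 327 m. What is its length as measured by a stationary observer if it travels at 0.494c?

Proper length L₀ = 327 m
γ = 1/√(1 - 0.494²) = 1.150
L = L₀/γ = 327/1.150 = 284.3 m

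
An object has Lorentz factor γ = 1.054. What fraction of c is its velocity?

From γ = 1/√(1 - v²/c²):
1/γ² = 1/1.054² = 0.90016
v²/c² = 1 - 0.90016 = 0.09984
v/c = √(0.09984) = 0.3160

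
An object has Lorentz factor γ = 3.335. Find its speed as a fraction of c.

From γ = 1/√(1 - v²/c²):
1/γ² = 1/3.335² = 0.08991
v²/c² = 1 - 0.08991 = 0.9101
v/c = √(0.9101) = 0.9540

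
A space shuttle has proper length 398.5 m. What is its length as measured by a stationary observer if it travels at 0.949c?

Proper length L₀ = 398.5 m
γ = 1/√(1 - 0.949²) = 3.172
L = L₀/γ = 398.5/3.172 = 125.6 m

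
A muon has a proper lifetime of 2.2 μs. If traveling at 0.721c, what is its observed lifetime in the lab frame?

Proper lifetime τ₀ = 2.2 μs
γ = 1/√(1 - 0.721²) = 1.443
τ = γτ₀ = 1.443 × 2.2 μs = 3.175 μs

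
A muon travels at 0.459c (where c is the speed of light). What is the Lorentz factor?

v/c = 0.459, so (v/c)² = 0.210681
1 - (v/c)² = 0.789319
γ = 1/√(0.789319) = 1.126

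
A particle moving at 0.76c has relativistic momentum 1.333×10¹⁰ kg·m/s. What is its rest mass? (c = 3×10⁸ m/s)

γ = 1/√(1 - 0.76²) = 1.5386
v = 0.76 × 3×10⁸ = 2.280×10⁸ m/s
m = p/(γv) = 1.333×10¹⁰/(1.5386 × 2.280×10⁸) = 38.00 kg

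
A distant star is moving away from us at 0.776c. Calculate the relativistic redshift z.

β = 0.776
(1+β)/(1-β) = 1.776/0.224 = 7.929
√(7.929) = 2.816
z = 2.816 - 1 = 1.816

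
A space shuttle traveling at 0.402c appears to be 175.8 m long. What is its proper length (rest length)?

Contracted length L = 175.8 m
γ = 1/√(1 - 0.402²) = 1.092
L₀ = γL = 1.092 × 175.8 = 192.0 m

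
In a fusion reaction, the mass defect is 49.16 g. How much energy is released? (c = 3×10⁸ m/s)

Convert mass defect: Δm = 49.16 g = 0.04916 kg
E = Δm·c² = 0.04916 × (3×10⁸)²
= 0.04916 × 9×10¹⁶ = 4.424×10¹⁵ J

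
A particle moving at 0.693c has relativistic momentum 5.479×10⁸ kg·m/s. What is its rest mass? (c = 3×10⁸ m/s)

γ = 1/√(1 - 0.693²) = 1.387
v = 0.693 × 3×10⁸ = 2.079×10⁸ m/s
m = p/(γv) = 5.479×10⁸/(1.387 × 2.079×10⁸) = 1.900 kg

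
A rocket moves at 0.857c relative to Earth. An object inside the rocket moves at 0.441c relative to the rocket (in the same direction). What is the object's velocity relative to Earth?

u = (u' + v)/(1 + u'v/c²)
Numerator: 0.441 + 0.857 = 1.298
Denominator: 1 + 0.377937 = 1.377937
u = 1.298/1.377937 = 0.9420c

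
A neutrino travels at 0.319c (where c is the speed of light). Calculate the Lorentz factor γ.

v/c = 0.319, so (v/c)² = 0.101761
1 - (v/c)² = 0.898239
γ = 1/√(0.898239) = 1.055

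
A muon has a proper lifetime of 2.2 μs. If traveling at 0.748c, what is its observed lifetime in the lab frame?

Proper lifetime τ₀ = 2.2 μs
γ = 1/√(1 - 0.748²) = 1.507
τ = γτ₀ = 1.507 × 2.2 μs = 3.315 μs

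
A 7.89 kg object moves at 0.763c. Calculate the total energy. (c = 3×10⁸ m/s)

γ = 1/√(1 - 0.763²) = 1.547
mc² = 7.89 × (3×10⁸)² = 7.101×10¹⁷ J
E = γmc² = 1.547 × 7.101×10¹⁷ = 1.099×10¹⁸ J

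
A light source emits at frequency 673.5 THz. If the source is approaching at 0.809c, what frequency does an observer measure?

β = v/c = 0.809
(1+β)/(1-β) = 1.809/0.191 = 9.4712
Doppler factor = √(9.4712) = 3.078
f_obs = 673.5 × 3.078 = 2073 THz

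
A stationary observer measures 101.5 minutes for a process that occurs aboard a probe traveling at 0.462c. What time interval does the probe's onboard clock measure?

Dilated time Δt = 101.5 minutes
γ = 1/√(1 - 0.462²) = 1.1275
Δt₀ = Δt/γ = 101.5/1.1275 = 90.02 minutes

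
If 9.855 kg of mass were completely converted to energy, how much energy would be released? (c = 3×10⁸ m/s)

Using E = mc²:
c² = (3×10⁸)² = 9×10¹⁶ m²/s²
E = 9.855 × 9×10¹⁶ = 8.870×10¹⁷ J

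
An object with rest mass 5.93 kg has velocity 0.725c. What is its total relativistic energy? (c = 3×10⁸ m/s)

γ = 1/√(1 - 0.725²) = 1.452
mc² = 5.93 × (3×10⁸)² = 5.337×10¹⁷ J
E = γmc² = 1.452 × 5.337×10¹⁷ = 7.749×10¹⁷ J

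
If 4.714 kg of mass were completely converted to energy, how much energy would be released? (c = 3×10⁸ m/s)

Using E = mc²:
c² = (3×10⁸)² = 9×10¹⁶ m²/s²
E = 4.714 × 9×10¹⁶ = 4.243×10¹⁷ J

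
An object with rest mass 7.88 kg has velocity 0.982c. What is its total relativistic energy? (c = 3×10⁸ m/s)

γ = 1/√(1 - 0.982²) = 5.294
mc² = 7.88 × (3×10⁸)² = 7.092×10¹⁷ J
E = γmc² = 5.294 × 7.092×10¹⁷ = 3.755×10¹⁸ J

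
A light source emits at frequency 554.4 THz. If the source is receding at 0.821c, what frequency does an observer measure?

β = v/c = 0.821
(1-β)/(1+β) = 0.179/1.821 = 0.09830
Doppler factor = √(0.09830) = 0.3135
f_obs = 554.4 × 0.3135 = 173.8 THz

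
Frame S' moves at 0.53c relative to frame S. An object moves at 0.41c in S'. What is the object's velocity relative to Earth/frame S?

u = (u' + v)/(1 + u'v/c²)
Numerator: 0.41 + 0.53 = 0.94
Denominator: 1 + 0.2173 = 1.2173
u = 0.94/1.2173 = 0.7722c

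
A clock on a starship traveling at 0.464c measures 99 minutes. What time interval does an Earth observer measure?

Proper time Δt₀ = 99 minutes
γ = 1/√(1 - 0.464²) = 1.129
Δt = γΔt₀ = 1.129 × 99 = 111.8 minutes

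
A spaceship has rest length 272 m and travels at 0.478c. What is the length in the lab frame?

Proper length L₀ = 272 m
γ = 1/√(1 - 0.478²) = 1.1385
L = L₀/γ = 272/1.1385 = 238.9 m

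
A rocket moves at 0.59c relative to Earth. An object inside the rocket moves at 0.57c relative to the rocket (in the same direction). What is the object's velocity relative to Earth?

u = (u' + v)/(1 + u'v/c²)
Numerator: 0.57 + 0.59 = 1.16
Denominator: 1 + 0.3363 = 1.3363
u = 1.16/1.3363 = 0.8681c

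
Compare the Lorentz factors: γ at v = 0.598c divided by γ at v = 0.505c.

γ₁ = 1/√(1 - 0.598²) = 1.248
γ₂ = 1/√(1 - 0.505²) = 1.159
γ₁/γ₂ = 1.248/1.159 = 1.077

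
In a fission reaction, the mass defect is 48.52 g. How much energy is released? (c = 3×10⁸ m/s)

Convert mass defect: Δm = 48.52 g = 0.04852 kg
E = Δm·c² = 0.04852 × (3×10⁸)²
= 0.04852 × 9×10¹⁶ = 4.367×10¹⁵ J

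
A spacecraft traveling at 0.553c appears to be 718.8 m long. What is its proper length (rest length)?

Contracted length L = 718.8 m
γ = 1/√(1 - 0.553²) = 1.2002
L₀ = γL = 1.2002 × 718.8 = 862.7 m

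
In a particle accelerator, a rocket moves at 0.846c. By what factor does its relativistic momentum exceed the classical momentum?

p_rel = γmv, p_class = mv
Ratio = γ = 1/√(1 - 0.846²)
= 1/√(0.284284) = 1.876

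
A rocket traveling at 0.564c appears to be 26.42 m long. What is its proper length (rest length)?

Contracted length L = 26.42 m
γ = 1/√(1 - 0.564²) = 1.211
L₀ = γL = 1.211 × 26.42 = 31.99 m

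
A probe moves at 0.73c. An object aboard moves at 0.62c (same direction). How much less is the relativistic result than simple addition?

Classical: u' + v = 0.62 + 0.73 = 1.35c
Relativistic: u = (0.62 + 0.73)/(1 + 0.4526) = 1.35/1.4526 = 0.9294c
Difference: 1.35 - 0.9294 = 0.4206c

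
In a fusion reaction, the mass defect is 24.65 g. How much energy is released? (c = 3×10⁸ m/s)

Convert mass defect: Δm = 24.65 g = 0.02465 kg
E = Δm·c² = 0.02465 × (3×10⁸)²
= 0.02465 × 9×10¹⁶ = 2.219×10¹⁵ J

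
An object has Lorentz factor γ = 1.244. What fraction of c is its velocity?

From γ = 1/√(1 - v²/c²):
1/γ² = 1/1.244² = 0.6462
v²/c² = 1 - 0.6462 = 0.3538
v/c = √(0.3538) = 0.5948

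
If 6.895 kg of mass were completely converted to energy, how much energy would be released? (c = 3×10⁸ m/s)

Using E = mc²:
c² = (3×10⁸)² = 9×10¹⁶ m²/s²
E = 6.895 × 9×10¹⁶ = 6.206×10¹⁷ J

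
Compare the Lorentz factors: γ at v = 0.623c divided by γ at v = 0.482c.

γ₁ = 1/√(1 - 0.623²) = 1.278
γ₂ = 1/√(1 - 0.482²) = 1.141
γ₁/γ₂ = 1.278/1.141 = 1.120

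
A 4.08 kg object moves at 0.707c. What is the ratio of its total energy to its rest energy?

E = γmc², E₀ = mc²
E/E₀ = γ = 1/√(1 - 0.707²) = 1.414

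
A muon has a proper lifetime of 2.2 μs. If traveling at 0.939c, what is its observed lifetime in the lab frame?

Proper lifetime τ₀ = 2.2 μs
γ = 1/√(1 - 0.939²) = 2.9077
τ = γτ₀ = 2.9077 × 2.2 μs = 6.397 μs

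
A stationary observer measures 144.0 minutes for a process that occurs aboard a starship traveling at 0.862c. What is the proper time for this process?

Dilated time Δt = 144.0 minutes
γ = 1/√(1 - 0.862²) = 1.973
Δt₀ = Δt/γ = 144.0/1.973 = 72.99 minutes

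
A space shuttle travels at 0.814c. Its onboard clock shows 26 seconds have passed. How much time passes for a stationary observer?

Proper time Δt₀ = 26 seconds
γ = 1/√(1 - 0.814²) = 1.7216
Δt = γΔt₀ = 1.7216 × 26 = 44.76 seconds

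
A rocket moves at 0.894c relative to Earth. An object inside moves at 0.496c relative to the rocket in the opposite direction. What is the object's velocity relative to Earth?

Object's velocity in rocket frame is u' = -0.496c
u = (u' + v)/(1 + u'v/c²) = (v - 0.496)/(1 - 0.496·v/c²)
Numerator: 0.894 - 0.496 = 0.398
Denominator: 1 - 0.443424 = 0.556576
u = 0.398/0.556576 = 0.7151c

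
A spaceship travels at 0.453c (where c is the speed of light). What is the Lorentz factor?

v/c = 0.453, so (v/c)² = 0.205209
1 - (v/c)² = 0.794791
γ = 1/√(0.794791) = 1.122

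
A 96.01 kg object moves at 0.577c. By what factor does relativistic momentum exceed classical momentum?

p_rel = γmv, p_class = mv
Ratio = γ = 1/√(1 - 0.577²) = 1.224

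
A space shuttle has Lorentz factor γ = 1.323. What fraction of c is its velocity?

From γ = 1/√(1 - v²/c²):
1/γ² = 1/1.323² = 0.57132
v²/c² = 1 - 0.57132 = 0.42868
v/c = √(0.42868) = 0.6547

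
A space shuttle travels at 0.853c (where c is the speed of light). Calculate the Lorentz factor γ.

v/c = 0.853, so (v/c)² = 0.727609
1 - (v/c)² = 0.272391
γ = 1/√(0.272391) = 1.916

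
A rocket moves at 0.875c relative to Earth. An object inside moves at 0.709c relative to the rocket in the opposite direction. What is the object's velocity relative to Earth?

Object's velocity in rocket frame is u' = -0.709c
u = (u' + v)/(1 + u'v/c²) = (v - 0.709)/(1 - 0.709·v/c²)
Numerator: 0.875 - 0.709 = 0.166
Denominator: 1 - 0.620375 = 0.379625
u = 0.166/0.379625 = 0.4373c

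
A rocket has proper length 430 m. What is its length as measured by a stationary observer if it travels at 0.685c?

Proper length L₀ = 430 m
γ = 1/√(1 - 0.685²) = 1.3726
L = L₀/γ = 430/1.3726 = 313.3 m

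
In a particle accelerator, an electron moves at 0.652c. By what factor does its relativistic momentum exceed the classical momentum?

p_rel = γmv, p_class = mv
Ratio = γ = 1/√(1 - 0.652²)
= 1/√(0.574896) = 1.319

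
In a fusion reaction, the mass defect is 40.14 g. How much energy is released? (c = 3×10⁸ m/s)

Convert mass defect: Δm = 40.14 g = 0.04014 kg
E = Δm·c² = 0.04014 × (3×10⁸)²
= 0.04014 × 9×10¹⁶ = 3.613×10¹⁵ J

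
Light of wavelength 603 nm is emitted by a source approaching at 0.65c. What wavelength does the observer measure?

β = 0.65
Wavelength Doppler factor = √(0.35/1.65) = √(0.21212) = 0.4606
λ_obs = 603 × 0.4606 = 277.7 nm (blueshift)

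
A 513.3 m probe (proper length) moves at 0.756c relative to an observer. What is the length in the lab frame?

Proper length L₀ = 513.3 m
γ = 1/√(1 - 0.756²) = 1.5277
L = L₀/γ = 513.3/1.5277 = 336.0 m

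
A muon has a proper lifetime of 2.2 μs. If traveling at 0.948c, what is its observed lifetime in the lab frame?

Proper lifetime τ₀ = 2.2 μs
γ = 1/√(1 - 0.948²) = 3.142
τ = γτ₀ = 3.142 × 2.2 μs = 6.912 μs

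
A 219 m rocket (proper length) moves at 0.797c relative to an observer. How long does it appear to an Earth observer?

Proper length L₀ = 219 m
γ = 1/√(1 - 0.797²) = 1.6557
L = L₀/γ = 219/1.6557 = 132.3 m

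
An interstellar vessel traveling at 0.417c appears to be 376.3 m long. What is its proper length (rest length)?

Contracted length L = 376.3 m
γ = 1/√(1 - 0.417²) = 1.1002
L₀ = γL = 1.1002 × 376.3 = 414.0 m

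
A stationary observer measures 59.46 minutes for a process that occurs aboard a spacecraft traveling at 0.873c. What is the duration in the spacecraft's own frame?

Dilated time Δt = 59.46 minutes
γ = 1/√(1 - 0.873²) = 2.050
Δt₀ = Δt/γ = 59.46/2.050 = 29.00 minutes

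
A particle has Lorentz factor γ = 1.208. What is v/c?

From γ = 1/√(1 - v²/c²):
1/γ² = 1/1.208² = 0.6853
v²/c² = 1 - 0.6853 = 0.3147
v/c = √(0.3147) = 0.5610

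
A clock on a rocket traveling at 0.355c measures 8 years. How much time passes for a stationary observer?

Proper time Δt₀ = 8 years
γ = 1/√(1 - 0.355²) = 1.06967
Δt = γΔt₀ = 1.06967 × 8 = 8.557 years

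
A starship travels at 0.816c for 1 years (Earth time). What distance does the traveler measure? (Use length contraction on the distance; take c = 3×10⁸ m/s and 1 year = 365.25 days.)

Earth distance: d = v × t = 0.816c × 1 yr = 7.7253×10¹⁵ m
γ = 1.7299
d' = d/γ = 7.7253×10¹⁵/1.7299 = 4.466×10¹⁵ m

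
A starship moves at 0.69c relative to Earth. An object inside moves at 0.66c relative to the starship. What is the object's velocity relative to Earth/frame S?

u = (u' + v)/(1 + u'v/c²)
Numerator: 0.66 + 0.69 = 1.35
Denominator: 1 + 0.4554 = 1.4554
u = 1.35/1.4554 = 0.9276c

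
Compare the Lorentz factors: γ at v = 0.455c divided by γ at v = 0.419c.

γ₁ = 1/√(1 - 0.455²) = 1.123
γ₂ = 1/√(1 - 0.419²) = 1.101
γ₁/γ₂ = 1.123/1.101 = 1.020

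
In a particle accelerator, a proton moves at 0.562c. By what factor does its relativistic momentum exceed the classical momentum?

p_rel = γmv, p_class = mv
Ratio = γ = 1/√(1 - 0.562²)
= 1/√(0.684156) = 1.209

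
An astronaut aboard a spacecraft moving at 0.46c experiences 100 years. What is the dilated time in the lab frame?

Proper time Δt₀ = 100 years
γ = 1/√(1 - 0.46²) = 1.126
Δt = γΔt₀ = 1.126 × 100 = 112.6 years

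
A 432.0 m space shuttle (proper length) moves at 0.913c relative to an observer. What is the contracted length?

Proper length L₀ = 432.0 m
γ = 1/√(1 - 0.913²) = 2.4512
L = L₀/γ = 432.0/2.4512 = 176.2 m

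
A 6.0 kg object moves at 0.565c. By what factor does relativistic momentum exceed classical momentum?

p_rel = γmv, p_class = mv
Ratio = γ = 1/√(1 - 0.565²) = 1.212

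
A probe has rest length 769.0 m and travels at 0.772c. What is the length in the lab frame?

Proper length L₀ = 769.0 m
γ = 1/√(1 - 0.772²) = 1.5733
L = L₀/γ = 769.0/1.5733 = 488.8 m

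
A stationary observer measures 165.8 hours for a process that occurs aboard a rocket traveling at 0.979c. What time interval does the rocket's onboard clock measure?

Dilated time Δt = 165.8 hours
γ = 1/√(1 - 0.979²) = 4.905
Δt₀ = Δt/γ = 165.8/4.905 = 33.80 hours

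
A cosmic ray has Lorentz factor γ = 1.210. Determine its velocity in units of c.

From γ = 1/√(1 - v²/c²):
1/γ² = 1/1.210² = 0.6830
v²/c² = 1 - 0.6830 = 0.3170
v/c = √(0.3170) = 0.5630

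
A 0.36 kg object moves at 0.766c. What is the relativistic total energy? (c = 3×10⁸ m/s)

γ = 1/√(1 - 0.766²) = 1.5556
mc² = 0.36 × (3×10⁸)² = 3.240×10¹⁶ J
E = γmc² = 1.5556 × 3.240×10¹⁶ = 5.040×10¹⁶ J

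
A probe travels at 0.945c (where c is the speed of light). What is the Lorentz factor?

v/c = 0.945, so (v/c)² = 0.893025
1 - (v/c)² = 0.106975
γ = 1/√(0.106975) = 3.057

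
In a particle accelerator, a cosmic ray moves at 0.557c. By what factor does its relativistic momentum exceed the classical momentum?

p_rel = γmv, p_class = mv
Ratio = γ = 1/√(1 - 0.557²)
= 1/√(0.689751) = 1.204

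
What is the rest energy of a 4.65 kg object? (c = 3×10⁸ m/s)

c² = (3×10⁸)² = 9.000×10¹⁶ m²/s²
E₀ = mc² = 4.65 × 9.000×10¹⁶ = 4.185×10¹⁷ J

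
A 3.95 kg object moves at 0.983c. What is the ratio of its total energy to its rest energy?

E = γmc², E₀ = mc²
E/E₀ = γ = 1/√(1 - 0.983²) = 5.446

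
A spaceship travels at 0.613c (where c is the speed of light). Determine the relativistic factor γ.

v/c = 0.613, so (v/c)² = 0.375769
1 - (v/c)² = 0.624231
γ = 1/√(0.624231) = 1.266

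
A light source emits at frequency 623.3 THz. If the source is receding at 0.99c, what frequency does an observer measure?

β = v/c = 0.99
(1-β)/(1+β) = 0.01/1.99 = 0.0050251
Doppler factor = √(0.0050251) = 0.070888
f_obs = 623.3 × 0.070888 = 44.18 THz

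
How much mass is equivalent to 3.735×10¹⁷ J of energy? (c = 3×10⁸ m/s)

From E = mc², we get m = E/c²
c² = (3×10⁸)² = 9×10¹⁶ m²/s²
m = 3.735×10¹⁷ / 9×10¹⁶ = 4.150 kg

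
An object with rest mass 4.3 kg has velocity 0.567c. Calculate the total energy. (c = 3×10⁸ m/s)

γ = 1/√(1 - 0.567²) = 1.214
mc² = 4.3 × (3×10⁸)² = 3.870×10¹⁷ J
E = γmc² = 1.214 × 3.870×10¹⁷ = 4.698×10¹⁷ J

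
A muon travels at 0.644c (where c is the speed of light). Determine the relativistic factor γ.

v/c = 0.644, so (v/c)² = 0.414736
1 - (v/c)² = 0.585264
γ = 1/√(0.585264) = 1.307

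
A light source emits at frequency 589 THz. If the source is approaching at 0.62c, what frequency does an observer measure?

β = v/c = 0.62
(1+β)/(1-β) = 1.62/0.38 = 4.263
Doppler factor = √(4.263) = 2.065
f_obs = 589 × 2.065 = 1216 THz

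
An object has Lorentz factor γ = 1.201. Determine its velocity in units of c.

From γ = 1/√(1 - v²/c²):
1/γ² = 1/1.201² = 0.6933
v²/c² = 1 - 0.6933 = 0.3067
v/c = √(0.3067) = 0.5538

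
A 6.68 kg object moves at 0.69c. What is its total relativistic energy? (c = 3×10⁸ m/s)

γ = 1/√(1 - 0.69²) = 1.3816
mc² = 6.68 × (3×10⁸)² = 6.012×10¹⁷ J
E = γmc² = 1.3816 × 6.012×10¹⁷ = 8.306×10¹⁷ J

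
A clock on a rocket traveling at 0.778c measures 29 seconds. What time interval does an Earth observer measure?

Proper time Δt₀ = 29 seconds
γ = 1/√(1 - 0.778²) = 1.5917
Δt = γΔt₀ = 1.5917 × 29 = 46.16 seconds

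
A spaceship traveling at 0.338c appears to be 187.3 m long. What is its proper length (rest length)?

Contracted length L = 187.3 m
γ = 1/√(1 - 0.338²) = 1.0625
L₀ = γL = 1.0625 × 187.3 = 199.0 m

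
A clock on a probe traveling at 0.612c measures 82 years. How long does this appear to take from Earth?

Proper time Δt₀ = 82 years
γ = 1/√(1 - 0.612²) = 1.2644
Δt = γΔt₀ = 1.2644 × 82 = 103.7 years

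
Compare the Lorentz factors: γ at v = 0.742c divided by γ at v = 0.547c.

γ₁ = 1/√(1 - 0.742²) = 1.492
γ₂ = 1/√(1 - 0.547²) = 1.195
γ₁/γ₂ = 1.492/1.195 = 1.249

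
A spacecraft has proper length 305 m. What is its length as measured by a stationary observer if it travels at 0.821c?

Proper length L₀ = 305 m
γ = 1/√(1 - 0.821²) = 1.752
L = L₀/γ = 305/1.752 = 174.1 m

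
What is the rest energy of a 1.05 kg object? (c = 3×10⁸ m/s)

c² = (3×10⁸)² = 9.000×10¹⁶ m²/s²
E₀ = mc² = 1.05 × 9.000×10¹⁶ = 9.450×10¹⁶ J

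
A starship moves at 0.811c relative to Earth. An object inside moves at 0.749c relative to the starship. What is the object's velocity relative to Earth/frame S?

u = (u' + v)/(1 + u'v/c²)
Numerator: 0.749 + 0.811 = 1.56
Denominator: 1 + 0.607439 = 1.607439
u = 1.56/1.607439 = 0.9705c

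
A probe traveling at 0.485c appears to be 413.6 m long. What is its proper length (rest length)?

Contracted length L = 413.6 m
γ = 1/√(1 - 0.485²) = 1.14349
L₀ = γL = 1.14349 × 413.6 = 472.9 m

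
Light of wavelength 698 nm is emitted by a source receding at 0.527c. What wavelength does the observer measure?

β = 0.527
Wavelength Doppler factor = √(1.527/0.473) = √(3.228) = 1.797
λ_obs = 698 × 1.797 = 1254 nm (redshift)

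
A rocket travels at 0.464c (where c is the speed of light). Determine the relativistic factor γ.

v/c = 0.464, so (v/c)² = 0.215296
1 - (v/c)² = 0.784704
γ = 1/√(0.784704) = 1.129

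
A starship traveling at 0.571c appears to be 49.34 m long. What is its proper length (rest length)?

Contracted length L = 49.34 m
γ = 1/√(1 - 0.571²) = 1.218
L₀ = γL = 1.218 × 49.34 = 60.10 m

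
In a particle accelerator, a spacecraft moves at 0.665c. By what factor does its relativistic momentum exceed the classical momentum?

p_rel = γmv, p_class = mv
Ratio = γ = 1/√(1 - 0.665²)
= 1/√(0.557775) = 1.339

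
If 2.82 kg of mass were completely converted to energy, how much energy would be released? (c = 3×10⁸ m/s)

Using E = mc²:
c² = (3×10⁸)² = 9×10¹⁶ m²/s²
E = 2.82 × 9×10¹⁶ = 2.538×10¹⁷ J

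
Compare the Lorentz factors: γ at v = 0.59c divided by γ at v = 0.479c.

γ₁ = 1/√(1 - 0.59²) = 1.2385
γ₂ = 1/√(1 - 0.479²) = 1.1392
γ₁/γ₂ = 1.2385/1.1392 = 1.087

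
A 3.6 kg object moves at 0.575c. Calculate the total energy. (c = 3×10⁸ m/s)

γ = 1/√(1 - 0.575²) = 1.2223
mc² = 3.6 × (3×10⁸)² = 3.240×10¹⁷ J
E = γmc² = 1.2223 × 3.240×10¹⁷ = 3.960×10¹⁷ J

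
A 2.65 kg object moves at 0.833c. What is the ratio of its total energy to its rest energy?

E = γmc², E₀ = mc²
E/E₀ = γ = 1/√(1 - 0.833²) = 1.807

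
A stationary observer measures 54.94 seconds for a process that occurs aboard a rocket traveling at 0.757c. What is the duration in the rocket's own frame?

Dilated time Δt = 54.94 seconds
γ = 1/√(1 - 0.757²) = 1.5304
Δt₀ = Δt/γ = 54.94/1.5304 = 35.90 seconds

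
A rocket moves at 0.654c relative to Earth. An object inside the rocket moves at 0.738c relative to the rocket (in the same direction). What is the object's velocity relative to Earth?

u = (u' + v)/(1 + u'v/c²)
Numerator: 0.738 + 0.654 = 1.392
Denominator: 1 + 0.482652 = 1.482652
u = 1.392/1.482652 = 0.9389c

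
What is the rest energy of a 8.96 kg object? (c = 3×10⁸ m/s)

c² = (3×10⁸)² = 9.000×10¹⁶ m²/s²
E₀ = mc² = 8.96 × 9.000×10¹⁶ = 8.064×10¹⁷ J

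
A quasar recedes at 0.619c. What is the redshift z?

β = 0.619
(1+β)/(1-β) = 1.619/0.381 = 4.249
√(4.249) = 2.061
z = 2.061 - 1 = 1.061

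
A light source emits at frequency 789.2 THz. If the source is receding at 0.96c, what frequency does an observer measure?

β = v/c = 0.96
(1-β)/(1+β) = 0.04/1.96 = 0.02041
Doppler factor = √(0.02041) = 0.14286
f_obs = 789.2 × 0.14286 = 112.7 THz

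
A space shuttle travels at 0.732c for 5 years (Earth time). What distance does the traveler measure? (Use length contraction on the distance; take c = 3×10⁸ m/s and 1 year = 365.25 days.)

Earth distance: d = v × t = 0.732c × 5 yr = 3.4650×10¹⁶ m
γ = 1.4678
d' = d/γ = 3.4650×10¹⁶/1.4678 = 2.361×10¹⁶ m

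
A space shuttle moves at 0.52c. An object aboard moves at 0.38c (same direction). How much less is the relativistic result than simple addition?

Classical: u' + v = 0.38 + 0.52 = 0.9c
Relativistic: u = (0.38 + 0.52)/(1 + 0.1976) = 0.9/1.1976 = 0.7515c
Difference: 0.9 - 0.7515 = 0.1485c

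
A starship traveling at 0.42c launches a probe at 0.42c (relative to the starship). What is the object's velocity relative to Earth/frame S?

u = (u' + v)/(1 + u'v/c²)
Numerator: 0.42 + 0.42 = 0.84
Denominator: 1 + 0.1764 = 1.1764
u = 0.84/1.1764 = 0.7140c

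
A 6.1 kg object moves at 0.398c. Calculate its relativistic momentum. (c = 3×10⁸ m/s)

γ = 1/√(1 - 0.398²) = 1.090
v = 0.398 × 3×10⁸ = 1.194×10⁸ m/s
p = γmv = 1.090 × 6.1 × 1.194×10⁸ = 7.939×10⁸ kg·m/s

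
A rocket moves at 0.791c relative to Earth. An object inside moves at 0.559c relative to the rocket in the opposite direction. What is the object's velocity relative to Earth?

Object's velocity in rocket frame is u' = -0.559c
u = (u' + v)/(1 + u'v/c²) = (v - 0.559)/(1 - 0.559·v/c²)
Numerator: 0.791 - 0.559 = 0.232
Denominator: 1 - 0.442169 = 0.557831
u = 0.232/0.557831 = 0.4159c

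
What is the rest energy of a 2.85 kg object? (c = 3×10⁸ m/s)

c² = (3×10⁸)² = 9.000×10¹⁶ m²/s²
E₀ = mc² = 2.85 × 9.000×10¹⁶ = 2.565×10¹⁷ J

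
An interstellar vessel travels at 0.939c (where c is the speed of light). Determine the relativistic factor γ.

v/c = 0.939, so (v/c)² = 0.881721
1 - (v/c)² = 0.118279
γ = 1/√(0.118279) = 2.908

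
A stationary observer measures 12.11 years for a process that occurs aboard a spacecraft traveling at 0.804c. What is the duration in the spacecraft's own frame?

Dilated time Δt = 12.11 years
γ = 1/√(1 - 0.804²) = 1.6817
Δt₀ = Δt/γ = 12.11/1.6817 = 7.201 years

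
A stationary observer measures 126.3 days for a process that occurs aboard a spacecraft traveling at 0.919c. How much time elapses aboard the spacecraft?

Dilated time Δt = 126.3 days
γ = 1/√(1 - 0.919²) = 2.5364
Δt₀ = Δt/γ = 126.3/2.5364 = 49.79 days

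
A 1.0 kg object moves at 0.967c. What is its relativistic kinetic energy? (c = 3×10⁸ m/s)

γ = 1/√(1 - 0.967²) = 3.925
γ - 1 = 2.925
KE = (γ-1)mc² = 2.925 × 1.0 × (3×10⁸)² = 2.633×10¹⁷ J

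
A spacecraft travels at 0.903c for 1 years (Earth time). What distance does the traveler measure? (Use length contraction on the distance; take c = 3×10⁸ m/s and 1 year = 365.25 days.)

Earth distance: d = v × t = 0.903c × 1 yr = 8.5490×10¹⁵ m
γ = 2.3275
d' = d/γ = 8.5490×10¹⁵/2.3275 = 3.673×10¹⁵ m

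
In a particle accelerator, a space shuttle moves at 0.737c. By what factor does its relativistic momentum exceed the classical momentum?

p_rel = γmv, p_class = mv
Ratio = γ = 1/√(1 - 0.737²)
= 1/√(0.456831) = 1.480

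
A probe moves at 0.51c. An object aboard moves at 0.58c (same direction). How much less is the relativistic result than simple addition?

Classical: u' + v = 0.58 + 0.51 = 1.09c
Relativistic: u = (0.58 + 0.51)/(1 + 0.2958) = 1.09/1.2958 = 0.8412c
Difference: 1.09 - 0.8412 = 0.2488c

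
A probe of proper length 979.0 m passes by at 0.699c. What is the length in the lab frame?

Proper length L₀ = 979.0 m
γ = 1/√(1 - 0.699²) = 1.3984
L = L₀/γ = 979.0/1.3984 = 700.1 m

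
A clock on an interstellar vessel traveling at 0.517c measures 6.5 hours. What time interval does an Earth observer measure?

Proper time Δt₀ = 6.5 hours
γ = 1/√(1 - 0.517²) = 1.16824
Δt = γΔt₀ = 1.16824 × 6.5 = 7.594 hours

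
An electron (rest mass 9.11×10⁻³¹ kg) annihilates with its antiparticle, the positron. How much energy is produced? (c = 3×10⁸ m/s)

Both particles have the same rest mass, so total mass = 2m
E = 2m·c² = 2 × 9.11×10⁻³¹ × (3×10⁸)²
= 2 × 9.11×10⁻³¹ × 9×10¹⁶
= 1.640×10⁻¹³ J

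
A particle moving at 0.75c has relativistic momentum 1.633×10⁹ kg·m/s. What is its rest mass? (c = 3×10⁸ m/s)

γ = 1/√(1 - 0.75²) = 1.51186
v = 0.75 × 3×10⁸ = 2.250×10⁸ m/s
m = p/(γv) = 1.633×10⁹/(1.51186 × 2.250×10⁸) = 4.801 kg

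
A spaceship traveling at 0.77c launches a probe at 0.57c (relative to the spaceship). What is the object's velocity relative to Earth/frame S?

u = (u' + v)/(1 + u'v/c²)
Numerator: 0.57 + 0.77 = 1.34
Denominator: 1 + 0.4389 = 1.4389
u = 1.34/1.4389 = 0.9313c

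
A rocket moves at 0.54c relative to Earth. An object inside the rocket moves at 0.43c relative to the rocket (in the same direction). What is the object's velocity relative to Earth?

u = (u' + v)/(1 + u'v/c²)
Numerator: 0.43 + 0.54 = 0.97
Denominator: 1 + 0.2322 = 1.2322
u = 0.97/1.2322 = 0.7872c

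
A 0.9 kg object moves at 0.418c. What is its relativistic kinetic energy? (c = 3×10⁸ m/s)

γ = 1/√(1 - 0.418²) = 1.10078
γ - 1 = 0.10078
KE = (γ-1)mc² = 0.10078 × 0.9 × (3×10⁸)² = 8.163×10¹⁵ J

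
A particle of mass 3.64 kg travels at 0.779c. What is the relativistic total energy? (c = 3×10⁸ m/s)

γ = 1/√(1 - 0.779²) = 1.595
mc² = 3.64 × (3×10⁸)² = 3.276×10¹⁷ J
E = γmc² = 1.595 × 3.276×10¹⁷ = 5.225×10¹⁷ J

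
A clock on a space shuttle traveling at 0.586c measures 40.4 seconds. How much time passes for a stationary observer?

Proper time Δt₀ = 40.4 seconds
γ = 1/√(1 - 0.586²) = 1.2341
Δt = γΔt₀ = 1.2341 × 40.4 = 49.86 seconds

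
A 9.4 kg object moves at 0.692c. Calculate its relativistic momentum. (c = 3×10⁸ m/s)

γ = 1/√(1 - 0.692²) = 1.385
v = 0.692 × 3×10⁸ = 2.076×10⁸ m/s
p = γmv = 1.385 × 9.4 × 2.076×10⁸ = 2.703×10⁹ kg·m/s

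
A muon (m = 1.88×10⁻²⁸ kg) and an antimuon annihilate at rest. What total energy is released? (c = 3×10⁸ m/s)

Both particles have the same rest mass, so total mass = 2m
E = 2m·c² = 2 × 1.88×10⁻²⁸ × (3×10⁸)²
= 2 × 1.88×10⁻²⁸ × 9×10¹⁶
= 3.384×10⁻¹¹ J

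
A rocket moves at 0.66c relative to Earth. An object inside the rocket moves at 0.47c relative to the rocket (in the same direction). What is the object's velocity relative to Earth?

u = (u' + v)/(1 + u'v/c²)
Numerator: 0.47 + 0.66 = 1.13
Denominator: 1 + 0.3102 = 1.3102
u = 1.13/1.3102 = 0.8625c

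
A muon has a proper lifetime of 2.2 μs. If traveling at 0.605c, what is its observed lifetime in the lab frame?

Proper lifetime τ₀ = 2.2 μs
γ = 1/√(1 - 0.605²) = 1.256
τ = γτ₀ = 1.256 × 2.2 μs = 2.763 μs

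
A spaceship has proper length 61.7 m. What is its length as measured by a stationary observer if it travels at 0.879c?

Proper length L₀ = 61.7 m
γ = 1/√(1 - 0.879²) = 2.097
L = L₀/γ = 61.7/2.097 = 29.42 m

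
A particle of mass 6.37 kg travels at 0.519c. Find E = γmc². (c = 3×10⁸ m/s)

γ = 1/√(1 - 0.519²) = 1.1699
mc² = 6.37 × (3×10⁸)² = 5.733×10¹⁷ J
E = γmc² = 1.1699 × 5.733×10¹⁷ = 6.707×10¹⁷ J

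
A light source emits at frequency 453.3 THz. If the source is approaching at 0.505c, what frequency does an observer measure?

β = v/c = 0.505
(1+β)/(1-β) = 1.505/0.495 = 3.0404
Doppler factor = √(3.0404) = 1.7437
f_obs = 453.3 × 1.7437 = 790.4 THz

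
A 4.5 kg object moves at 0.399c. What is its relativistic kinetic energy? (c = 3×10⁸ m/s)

γ = 1/√(1 - 0.399²) = 1.09057
γ - 1 = 0.09057
KE = (γ-1)mc² = 0.09057 × 4.5 × (3×10⁸)² = 3.668×10¹⁶ J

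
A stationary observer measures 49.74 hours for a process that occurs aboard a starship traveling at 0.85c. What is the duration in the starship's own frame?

Dilated time Δt = 49.74 hours
γ = 1/√(1 - 0.85²) = 1.8983
Δt₀ = Δt/γ = 49.74/1.8983 = 26.20 hours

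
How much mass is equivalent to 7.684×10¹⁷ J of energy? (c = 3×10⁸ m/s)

From E = mc², we get m = E/c²
c² = (3×10⁸)² = 9×10¹⁶ m²/s²
m = 7.684×10¹⁷ / 9×10¹⁶ = 8.538 kg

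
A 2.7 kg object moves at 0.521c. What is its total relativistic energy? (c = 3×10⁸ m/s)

γ = 1/√(1 - 0.521²) = 1.1716
mc² = 2.7 × (3×10⁸)² = 2.430×10¹⁷ J
E = γmc² = 1.1716 × 2.430×10¹⁷ = 2.847×10¹⁷ J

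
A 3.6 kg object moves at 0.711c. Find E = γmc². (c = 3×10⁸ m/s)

γ = 1/√(1 - 0.711²) = 1.4221
mc² = 3.6 × (3×10⁸)² = 3.240×10¹⁷ J
E = γmc² = 1.4221 × 3.240×10¹⁷ = 4.608×10¹⁷ J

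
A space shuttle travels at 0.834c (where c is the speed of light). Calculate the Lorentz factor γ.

v/c = 0.834, so (v/c)² = 0.695556
1 - (v/c)² = 0.304444
γ = 1/√(0.304444) = 1.812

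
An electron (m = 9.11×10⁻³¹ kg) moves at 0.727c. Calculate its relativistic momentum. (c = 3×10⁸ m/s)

γ = 1/√(1 - 0.727²) = 1.4564
v = 0.727 × 3×10⁸ = 2.181×10⁸ m/s
p = γmv = 1.4564 × 9.11×10⁻³¹ × 2.181×10⁸ = 2.894×10⁻²² kg·m/s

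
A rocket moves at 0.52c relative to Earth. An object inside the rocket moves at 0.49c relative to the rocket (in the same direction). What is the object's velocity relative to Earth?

u = (u' + v)/(1 + u'v/c²)
Numerator: 0.49 + 0.52 = 1.01
Denominator: 1 + 0.2548 = 1.2548
u = 1.01/1.2548 = 0.8049c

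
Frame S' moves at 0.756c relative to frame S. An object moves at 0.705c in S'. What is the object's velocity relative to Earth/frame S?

u = (u' + v)/(1 + u'v/c²)
Numerator: 0.705 + 0.756 = 1.461
Denominator: 1 + 0.53298 = 1.53298
u = 1.461/1.53298 = 0.9530c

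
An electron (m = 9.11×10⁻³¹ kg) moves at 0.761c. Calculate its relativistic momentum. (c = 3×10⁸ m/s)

γ = 1/√(1 - 0.761²) = 1.5414
v = 0.761 × 3×10⁸ = 2.283×10⁸ m/s
p = γmv = 1.5414 × 9.11×10⁻³¹ × 2.283×10⁸ = 3.206×10⁻²² kg·m/s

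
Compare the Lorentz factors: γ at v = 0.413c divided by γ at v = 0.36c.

γ₁ = 1/√(1 - 0.413²) = 1.098
γ₂ = 1/√(1 - 0.36²) = 1.072
γ₁/γ₂ = 1.098/1.072 = 1.024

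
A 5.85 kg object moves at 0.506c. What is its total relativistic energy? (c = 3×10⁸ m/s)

γ = 1/√(1 - 0.506²) = 1.1594
mc² = 5.85 × (3×10⁸)² = 5.265×10¹⁷ J
E = γmc² = 1.1594 × 5.265×10¹⁷ = 6.104×10¹⁷ J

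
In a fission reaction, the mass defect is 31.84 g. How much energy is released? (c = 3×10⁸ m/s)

Convert mass defect: Δm = 31.84 g = 0.03184 kg
E = Δm·c² = 0.03184 × (3×10⁸)²
= 0.03184 × 9×10¹⁶ = 2.866×10¹⁵ J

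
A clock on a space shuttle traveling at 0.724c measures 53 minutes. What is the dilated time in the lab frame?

Proper time Δt₀ = 53 minutes
γ = 1/√(1 - 0.724²) = 1.4497
Δt = γΔt₀ = 1.4497 × 53 = 76.83 minutes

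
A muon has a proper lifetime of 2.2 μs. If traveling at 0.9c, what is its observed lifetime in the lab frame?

Proper lifetime τ₀ = 2.2 μs
γ = 1/√(1 - 0.9²) = 2.294
τ = γτ₀ = 2.294 × 2.2 μs = 5.047 μs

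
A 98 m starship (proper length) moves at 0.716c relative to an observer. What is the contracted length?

Proper length L₀ = 98 m
γ = 1/√(1 - 0.716²) = 1.4325
L = L₀/γ = 98/1.4325 = 68.41 m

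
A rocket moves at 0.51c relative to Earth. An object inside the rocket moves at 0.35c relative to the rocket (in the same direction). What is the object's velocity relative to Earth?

u = (u' + v)/(1 + u'v/c²)
Numerator: 0.35 + 0.51 = 0.86
Denominator: 1 + 0.1785 = 1.1785
u = 0.86/1.1785 = 0.7297c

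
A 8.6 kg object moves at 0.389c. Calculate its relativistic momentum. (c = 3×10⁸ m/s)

γ = 1/√(1 - 0.389²) = 1.085
v = 0.389 × 3×10⁸ = 1.167×10⁸ m/s
p = γmv = 1.085 × 8.6 × 1.167×10⁸ = 1.089×10⁹ kg·m/s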